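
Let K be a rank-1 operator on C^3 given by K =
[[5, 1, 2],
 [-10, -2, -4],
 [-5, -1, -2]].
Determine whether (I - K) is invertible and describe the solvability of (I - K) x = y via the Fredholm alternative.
(I - K) is singular (det(I - K) = 0, i.e. 1 ∈ sigma(K)). (I - K) x = y is solvable iff y ⊥ ker((I - K)^*) = span{(5, 1, 2)}, i.e. iff 5y_1 + y_2 + 2y_3 = 0. When solvable, the solutions are x = y + c·(1, -2, -1), c arbitrary (ker(I - K) = span{(1, -2, -1)}, dimension 1).

K has rank 1, so it is an outer product K = u v^T: every row of K is a multiple of one row vector. Reading off the entries, u = (1, -2, -1) and v = (5, 1, 2) (row i of K equals u_i·v^T). A rank-one matrix u v^T satisfies K u = u (v·u) and kills the (2)-dimensional subspace v^⊥, so its characteristic polynomial is lambda^2 (lambda - v·u) with v·u = tr K = 1. Hence the eigenvalues of I - K are 1 (multiplicity 2) and 1 - (1) = 0, so det(I - K) = 0. (Direct check: I - K =
[[-4, -1, -2],
 [10, 3, 4],
 [5, 1, 3]]
has determinant 0.) So 1 is an eigenvalue of K and (I - K) is not invertible. The finite-dimensional Fredholm alternative says: either (I - K) is invertible, or ker(I - K) ≠ {0} and then range(I - K) = ker((I - K)^*)^⊥, with dim ker(I - K) = dim ker((I - K)^*). We are in the second case, so we need both kernels. Kernel of I - K: (I - K) u = u - u (v·u) = u - u = 0, so ker(I - K) = span{u} = span{(1, -2, -1)} (it is exactly 1-dimensional because rank(I - K) = 2). Kernel of the adjoint: K is real, so (I - K)^* = I - K^T = I - v u^T, and (I - v u^T) v = v - v (u·v) = 0; hence ker((I - K)^*) = span{v} = span{(5, 1, 2)}. Therefore (I - K) x = y is solvable iff <y, v> = 0, i.e. iff 5y_1 + y_2 + 2y_3 = 0. When this holds, K y = u (v·y) = 0, so (I - K) y = y and x = y is a particular solution; the full solution set is the line x = y + c·u = y + c·(1, -2, -1), c ∈ C.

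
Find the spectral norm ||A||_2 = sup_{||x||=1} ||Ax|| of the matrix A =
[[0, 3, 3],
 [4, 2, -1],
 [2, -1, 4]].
||A||_2 ≈ 5.4745 (= sqrt(largest eigenvalue of A^T A))

||A||_2 = sigma_max(A) = sqrt(lambda_max(A^T A)). Form the symmetric matrix M = A^T A =
[[20, 6, 4],
 [6, 14, 3],
 [4, 3, 26]].
Its characteristic polynomial (trace, sum of principal 2x2 minors, determinant of M give the coefficients) is
  p(λ) = det(λ I - M) = λ^3 - 60λ^2 + 1103λ - 6084.
No integer candidate from the rational root theorem (±divisors of 6084) is a root, so the roots are irrational. The cubic discriminant is Δ = 3635140 > 0, so there are three distinct real roots. p(10) = -54 and p(11) = 120 have opposite signs, so a root lies in (10, 11); Newton's method refines it to λ ≈ 10.2773. p(19) = 72 and p(20) = -24 have opposite signs, so a root lies in (19, 20); Newton's method refines it to λ ≈ 19.7524. p(29) = -168 and p(30) = 6 have opposite signs, so a root lies in (29, 30); Newton's method refines it to λ ≈ 29.9703. Check (Vieta): the three roots sum to 60, matching tr M = 60.
So the eigenvalues of A^T A are ≈ 10.2773, 19.7524, 29.9703 (all ≥ 0, as they must be for A^T A). The largest is λ_max ≈ 29.9703, hence ||A||_2 = sqrt(λ_max) ≈ 5.4745.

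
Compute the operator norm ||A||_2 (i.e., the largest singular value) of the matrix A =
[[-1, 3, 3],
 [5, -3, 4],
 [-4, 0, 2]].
||A||_2 ≈ 7.4164 (= sqrt(largest eigenvalue of A^T A))

||A||_2 = sigma_max(A) = sqrt(lambda_max(A^T A)). Form the symmetric matrix M = A^T A =
[[42, -18, 9],
 [-18, 18, -3],
 [9, -3, 29]].
Its characteristic polynomial (trace, sum of principal 2x2 minors, determinant of M give the coefficients) is
  p(λ) = det(λ I - M) = λ^3 - 89λ^2 + 2082λ - 11664.
No integer candidate from the rational root theorem (±divisors of 11664) is a root, so the roots are irrational. The cubic discriminant is Δ = 575099172 > 0, so there are three distinct real roots. p(8) = -192 and p(9) = 594 have opposite signs, so a root lies in (8, 9); Newton's method refines it to λ ≈ 8.2299. p(25) = 386 and p(26) = -120 have opposite signs, so a root lies in (25, 26); Newton's method refines it to λ ≈ 25.7672. p(55) = -4 and p(56) = 1440 have opposite signs, so a root lies in (55, 56); Newton's method refines it to λ ≈ 55.0029. Check (Vieta): the three roots sum to 89, matching tr M = 89.
So the eigenvalues of A^T A are ≈ 8.2299, 25.7672, 55.0029 (all ≥ 0, as they must be for A^T A). The largest is λ_max ≈ 55.0029, hence ||A||_2 = sqrt(λ_max) ≈ 7.4164.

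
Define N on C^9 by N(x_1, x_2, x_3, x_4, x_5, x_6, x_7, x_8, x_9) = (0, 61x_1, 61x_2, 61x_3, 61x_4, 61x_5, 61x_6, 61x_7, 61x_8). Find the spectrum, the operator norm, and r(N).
sigma(N) = {0}; ||N|| = 61; r(N) = 0. (N is nilpotent with N^9 = 0.)

On C^9, N is a strictly lower-triangular matrix with 61 on the subdiagonal and zeros elsewhere, so its characteristic polynomial is lambda^9 and every eigenvalue is 0: sigma(N) = {0}. For the operator norm, N e_i = 61e_{i+1} for i = 1, ..., 8 and N e_9 = 0, so the singular values of N are 61 (with multiplicity 8) and 0; hence ||N|| = 61. The spectral radius r(N) = max|lambda| = 0. Note ||N|| > r(N) — characteristic of non-normal nilpotent operators. Indeed N^9 = 0.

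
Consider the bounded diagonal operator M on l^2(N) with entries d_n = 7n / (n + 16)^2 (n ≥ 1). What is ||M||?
||M|| = 7/64 (attained at n = 16)

For M diagonal, ||M|| = sup_n |d_n|. Treat f(x) = 7x / (x + 16)^2 for real x > 0. By the quotient rule, f'(x) = 7(16 - x)/(x + 16)^3, which is positive for x < 16 and negative for x > 16. So f has a unique maximum at x = 16, and since 16 is a positive integer, the supremum over n ≥ 1 is attained at n = 16: d_16 = 7·16/(16 + 16)^2 = 7·16/1024 = 7/64. Hence ||M|| = 7/64.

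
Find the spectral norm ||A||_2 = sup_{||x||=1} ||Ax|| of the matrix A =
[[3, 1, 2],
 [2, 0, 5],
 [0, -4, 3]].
||A||_2 ≈ 6.9132 (= sqrt(largest eigenvalue of A^T A))

||A||_2 = sigma_max(A) = sqrt(lambda_max(A^T A)). Form the symmetric matrix M = A^T A =
[[13, 3, 16],
 [3, 17, -10],
 [16, -10, 38]].
Its characteristic polynomial (trace, sum of principal 2x2 minors, determinant of M give the coefficients) is
  p(λ) = det(λ I - M) = λ^3 - 68λ^2 + 996λ - 1444.
No integer candidate from the rational root theorem (±divisors of 1444) is a root, so the roots are irrational. The cubic discriminant is Δ = 522818512 > 0, so there are three distinct real roots. p(1) = -515 and p(2) = 284 have opposite signs, so a root lies in (1, 2); Newton's method refines it to λ ≈ 1.626. p(18) = 284 and p(19) = -209 have opposite signs, so a root lies in (18, 19); Newton's method refines it to λ ≈ 18.5822. p(47) = -1021 and p(48) = 284 have opposite signs, so a root lies in (47, 48); Newton's method refines it to λ ≈ 47.7918. Check (Vieta): the three roots sum to 68, matching tr M = 68.
So the eigenvalues of A^T A are ≈ 1.626, 18.5822, 47.7918 (all ≥ 0, as they must be for A^T A). The largest is λ_max ≈ 47.7918, hence ||A||_2 = sqrt(λ_max) ≈ 6.9132.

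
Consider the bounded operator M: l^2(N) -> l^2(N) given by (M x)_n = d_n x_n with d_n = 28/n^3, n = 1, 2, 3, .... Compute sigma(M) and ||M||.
sigma(M) = {28/n^3 : n ≥ 1} ∪ {0}; ||M|| = 28

A bounded diagonal operator on l^2 with diagonal entries d_n has spectrum equal to the closure of {d_n : n ≥ 1}: every d_n is an eigenvalue (with eigenvector e_n), so {d_n} ⊂ sigma(M); the spectrum is closed, so its closure is too; and for lambda not in the closure, (M - lambda I) has bounded inverse (the diagonal entries 1/(d_n - lambda) are bounded). For our sequence d_n = 28/n^3, n = 1, 2, 3, ...:
  - {d_n} = {28/n^3 : n ≥ 1}; the only limit point is 0
  - closure = {28/n^3 : n ≥ 1} ∪ {0}
For the norm: a diagonal operator has ||M|| = sup_n |d_n|. Here d_n = 28/n^3 is positive and decreasing, so sup_n |d_n| = d_1 = 28. So ||M|| = 28.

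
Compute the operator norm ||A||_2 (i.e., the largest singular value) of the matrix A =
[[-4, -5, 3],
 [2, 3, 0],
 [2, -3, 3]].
||A||_2 ≈ 8.1932 (= sqrt(largest eigenvalue of A^T A))

||A||_2 = sigma_max(A) = sqrt(lambda_max(A^T A)). Form the symmetric matrix M = A^T A =
[[24, 20, -6],
 [20, 43, -24],
 [-6, -24, 18]].
Its characteristic polynomial (trace, sum of principal 2x2 minors, determinant of M give the coefficients) is
  p(λ) = det(λ I - M) = λ^3 - 85λ^2 + 1226λ - 1764.
No integer candidate from the rational root theorem (±divisors of 1764) is a root, so the roots are irrational. The cubic discriminant is Δ = 2380233524 > 0, so there are three distinct real roots. p(1) = -622 and p(2) = 356 have opposite signs, so a root lies in (1, 2); Newton's method refines it to λ ≈ 1.6166. p(16) = 188 and p(17) = -574 have opposite signs, so a root lies in (16, 17); Newton's method refines it to λ ≈ 16.2556. p(67) = -424 and p(68) = 2996 have opposite signs, so a root lies in (67, 68); Newton's method refines it to λ ≈ 67.1278. Check (Vieta): the three roots sum to 85, matching tr M = 85.
So the eigenvalues of A^T A are ≈ 1.6166, 16.2556, 67.1278 (all ≥ 0, as they must be for A^T A). The largest is λ_max ≈ 67.1278, hence ||A||_2 = sqrt(λ_max) ≈ 8.1932.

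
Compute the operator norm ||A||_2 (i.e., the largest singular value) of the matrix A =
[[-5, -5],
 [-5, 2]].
||A||_2 = sqrt((79 + sqrt(1341))/2) ≈ 7.6033 (= sqrt(largest eigenvalue of A^T A))

||A||_2 = sigma_max(A) = sqrt(lambda_max(A^T A)). Form the symmetric matrix M = A^T A =
[[50, 15],
 [15, 29]].
Its characteristic polynomial (trace, determinant of M give the coefficients) is
  p(λ) = det(λ I - M) = λ^2 - 79λ + 1225.
For λ^2 - 79λ + 1225 the discriminant is 1341. It is nonnegative but not a perfect square, so the roots are real and irrational: λ = (79 ± sqrt(1341))/2 ≈ 57.8098, 21.1902.
So the eigenvalues of A^T A are ≈ 21.1902, 57.8098 (all ≥ 0, as they must be for A^T A). The largest is λ_max = (79 + sqrt(1341))/2 ≈ 57.8098, hence ||A||_2 = sqrt(λ_max) = sqrt((79 + sqrt(1341))/2) ≈ 7.6033.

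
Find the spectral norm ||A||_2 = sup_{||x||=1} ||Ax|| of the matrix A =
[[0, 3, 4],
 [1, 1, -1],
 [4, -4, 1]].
||A||_2 ≈ 6.1601 (= sqrt(largest eigenvalue of A^T A))

||A||_2 = sigma_max(A) = sqrt(lambda_max(A^T A)). Form the symmetric matrix M = A^T A =
[[17, -15, 3],
 [-15, 26, 7],
 [3, 7, 18]].
Its characteristic polynomial (trace, sum of principal 2x2 minors, determinant of M give the coefficients) is
  p(λ) = det(λ I - M) = λ^3 - 61λ^2 + 933λ - 2209.
No integer candidate from the rational root theorem (±divisors of 2209) is a root, so the roots are irrational. The cubic discriminant is Δ = 116043824 > 0, so there are three distinct real roots. p(2) = -579 and p(3) = 68 have opposite signs, so a root lies in (2, 3); Newton's method refines it to λ ≈ 2.8866. p(20) = 51 and p(21) = -256 have opposite signs, so a root lies in (20, 21); Newton's method refines it to λ ≈ 20.166. p(37) = -544 and p(38) = 33 have opposite signs, so a root lies in (37, 38); Newton's method refines it to λ ≈ 37.9473. Check (Vieta): the three roots sum to 61, matching tr M = 61.
So the eigenvalues of A^T A are ≈ 2.8866, 20.166, 37.9473 (all ≥ 0, as they must be for A^T A). The largest is λ_max ≈ 37.9473, hence ||A||_2 = sqrt(λ_max) ≈ 6.1601.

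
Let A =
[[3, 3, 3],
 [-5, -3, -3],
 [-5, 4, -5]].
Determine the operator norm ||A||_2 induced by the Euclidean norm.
||A||_2 ≈ 10.0347 (= sqrt(largest eigenvalue of A^T A))

||A||_2 = sigma_max(A) = sqrt(lambda_max(A^T A)). Form the symmetric matrix M = A^T A =
[[59, 4, 49],
 [4, 34, -2],
 [49, -2, 43]].
Its characteristic polynomial (trace, sum of principal 2x2 minors, determinant of M give the coefficients) is
  p(λ) = det(λ I - M) = λ^3 - 136λ^2 + 3584λ - 2916.
No integer candidate from the rational root theorem (±divisors of 2916) is a root, so the roots are irrational. The cubic discriminant is Δ = 49449482576 > 0, so there are three distinct real roots. p(0) = -2916 and p(1) = 533 have opposite signs, so a root lies in (0, 1); Newton's method refines it to λ ≈ 0.8402. p(34) = 1028 and p(35) = -1201 have opposite signs, so a root lies in (34, 35); Newton's method refines it to λ ≈ 34.4648. p(100) = -4516 and p(101) = 2033 have opposite signs, so a root lies in (100, 101); Newton's method refines it to λ ≈ 100.6949. Check (Vieta): the three roots sum to 136, matching tr M = 136.
So the eigenvalues of A^T A are ≈ 0.8402, 34.4648, 100.6949 (all ≥ 0, as they must be for A^T A). The largest is λ_max ≈ 100.6949, hence ||A||_2 = sqrt(λ_max) ≈ 10.0347.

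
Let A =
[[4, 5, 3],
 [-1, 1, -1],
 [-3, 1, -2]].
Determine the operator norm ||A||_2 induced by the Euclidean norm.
||A||_2 ≈ 7.381 (= sqrt(largest eigenvalue of A^T A))

||A||_2 = sigma_max(A) = sqrt(lambda_max(A^T A)). Form the symmetric matrix M = A^T A =
[[26, 16, 19],
 [16, 27, 12],
 [19, 12, 14]].
Its characteristic polynomial (trace, sum of principal 2x2 minors, determinant of M give the coefficients) is
  p(λ) = det(λ I - M) = λ^3 - 67λ^2 + 683λ - 49.
No integer candidate from the rational root theorem (±divisors of 49) is a root, so the roots are irrational. The cubic discriminant is Δ = 800968000 > 0, so there are three distinct real roots. p(0) = -49 and p(1) = 568 have opposite signs, so a root lies in (0, 1); Newton's method refines it to λ ≈ 0.0723. p(12) = 227 and p(13) = -296 have opposite signs, so a root lies in (12, 13); Newton's method refines it to λ ≈ 12.448. p(54) = -1075 and p(55) = 1216 have opposite signs, so a root lies in (54, 55); Newton's method refines it to λ ≈ 54.4797. Check (Vieta): the three roots sum to 67, matching tr M = 67.
So the eigenvalues of A^T A are ≈ 0.0723, 12.448, 54.4797 (all ≥ 0, as they must be for A^T A). The largest is λ_max ≈ 54.4797, hence ||A||_2 = sqrt(λ_max) ≈ 7.381.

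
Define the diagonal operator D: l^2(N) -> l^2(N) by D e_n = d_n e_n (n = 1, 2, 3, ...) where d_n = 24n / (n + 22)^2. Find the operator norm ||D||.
||D|| = 3/11 (attained at n = 22)

For D diagonal, ||D|| = sup_n |d_n|. Treat f(x) = 24x / (x + 22)^2 for real x > 0. By the quotient rule, f'(x) = 24(22 - x)/(x + 22)^3, which is positive for x < 22 and negative for x > 22. So f has a unique maximum at x = 22, and since 22 is a positive integer, the supremum over n ≥ 1 is attained at n = 22: d_22 = 24·22/(22 + 22)^2 = 24·22/1936 = 3/11. Hence ||D|| = 3/11.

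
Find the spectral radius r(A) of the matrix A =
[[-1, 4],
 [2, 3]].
r(A) = (2 + sqrt(48))/2 ≈ 4.4641

The eigenvalues of A are the roots of its characteristic polynomial. With M = A (coefficients from the trace and determinant):
  p(λ) = det(λ I - M) = λ^2 - 2λ - 11.
For λ^2 - 2λ - 11 the discriminant is 48. It is nonnegative but not a perfect square, so the roots are real and irrational: λ = (2 ± sqrt(48))/2 ≈ 4.4641, -2.4641.
Thus the eigenvalues (to 4 decimals) are 4.4641 (modulus 4.4641); -2.4641 (modulus 2.4641). The spectral radius is the largest modulus: r(A) = (2 + sqrt(48))/2 ≈ 4.4641. (Cross-check: r(A) ≤ ||A||_2 ≈ 5.0198; equality holds whenever A is normal, though it can also hold for some non-normal A.)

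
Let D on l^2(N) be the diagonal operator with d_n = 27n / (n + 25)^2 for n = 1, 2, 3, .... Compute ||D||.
||D|| = 27/100 (attained at n = 25)

For D diagonal, ||D|| = sup_n |d_n|. Treat f(x) = 27x / (x + 25)^2 for real x > 0. By the quotient rule, f'(x) = 27(25 - x)/(x + 25)^3, which is positive for x < 25 and negative for x > 25. So f has a unique maximum at x = 25, and since 25 is a positive integer, the supremum over n ≥ 1 is attained at n = 25: d_25 = 27·25/(25 + 25)^2 = 27·25/2500 = 27/100. Hence ||D|| = 27/100.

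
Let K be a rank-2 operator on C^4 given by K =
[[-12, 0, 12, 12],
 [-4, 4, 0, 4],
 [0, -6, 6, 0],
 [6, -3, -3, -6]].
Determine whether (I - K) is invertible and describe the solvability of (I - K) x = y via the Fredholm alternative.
(I - K) is invertible (det(I - K) = -135 ≠ 0), so for every y in C^4 the equation (I - K) x = y has a unique solution.

K has rank 2 and factors as K = U V^T = u1 v1^T + u2 v2^T with u1 = (-3, 1, -3, 0), v1 = (2, 1, -3, -2), u2 = (3, 3, -3, -3), v2 = (-2, 1, 1, 2) (multiplying out reproduces the displayed K). The nonzero eigenvalues of U V^T coincide with those of the 2 x 2 matrix G = V^T U = [[v1·u1, v1·u2], [v2·u1, v2·u2]] = [[4, 24], [4, -12]], and by the Sylvester determinant identity det(I_4 - U V^T) = det(I_2 - V^T U) = det([[-3, -24], [-4, 13]]) = (-3)(13) - (-24)(-4) = -135. (Direct check: I - K =
[[13, 0, -12, -12],
 [4, -3, 0, -4],
 [0, 6, -5, 0],
 [-6, 3, 3, 7]]
has determinant -135.) The finite-dimensional Fredholm alternative says: either (I - K) is invertible, or ker(I - K) ≠ {0} and then range(I - K) = ker((I - K)^*)^⊥, with dim ker(I - K) = dim ker((I - K)^*). Since det(I - K) ≠ 0, 1 is not an eigenvalue of K and ker(I - K) = {0}, so we are in the first case: for every y there is a unique x = (I - K)^(-1) y. (Explicitly, by the Woodbury identity, (I - U V^T)^(-1) = I + U (I_2 - G)^(-1) V^T.)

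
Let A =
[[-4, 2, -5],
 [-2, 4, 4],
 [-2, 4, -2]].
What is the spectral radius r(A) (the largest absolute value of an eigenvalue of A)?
r(A) ≈ 6.2405

The eigenvalues of A are the roots of its characteristic polynomial. With M = A (coefficients from the trace, the sum of principal 2x2 minors, and det A):
  p(λ) = det(λ I - M) = λ^3 + 2λ^2 - 38λ - 72.
No integer candidate from the rational root theorem (±divisors of 72) is a root, so the roots are irrational. The cubic discriminant is Δ = 186096 > 0, so there are three distinct real roots. p(-7) = -51 and p(-6) = 12 have opposite signs, so a root lies in (-7, -6); Newton's method refines it to λ ≈ -6.2405. p(-2) = 4 and p(-1) = -33 have opposite signs, so a root lies in (-2, -1); Newton's method refines it to λ ≈ -1.8839. p(6) = -12 and p(7) = 103 have opposite signs, so a root lies in (6, 7); Newton's method refines it to λ ≈ 6.1243. Check (Vieta): the three roots sum to -2, matching tr M = -2.
Thus the eigenvalues (to 4 decimals) are -6.2405 (modulus 6.2405); -1.8839 (modulus 1.8839); 6.1243 (modulus 6.1243). The spectral radius is the largest modulus: r(A) ≈ 6.2405. (Cross-check: r(A) ≤ ||A||_2 ≈ 7.9381; equality holds whenever A is normal, though it can also hold for some non-normal A.)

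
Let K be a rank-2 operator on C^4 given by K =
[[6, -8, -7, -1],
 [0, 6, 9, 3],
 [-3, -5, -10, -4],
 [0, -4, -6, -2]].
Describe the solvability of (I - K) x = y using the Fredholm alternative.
(I - K) is invertible (det(I - K) = -75 ≠ 0), so for every y in C^4 the equation (I - K) x = y has a unique solution.

K has rank 2 and factors as K = U V^T = u1 v1^T + u2 v2^T with u1 = (-2, 0, 1, 0), v1 = (-3, 1, -1, -1), u2 = (-3, 3, -3, -2), v2 = (0, 2, 3, 1) (multiplying out reproduces the displayed K). The nonzero eigenvalues of U V^T coincide with those of the 2 x 2 matrix G = V^T U = [[v1·u1, v1·u2], [v2·u1, v2·u2]] = [[5, 17], [3, -5]], and by the Sylvester determinant identity det(I_4 - U V^T) = det(I_2 - V^T U) = det([[-4, -17], [-3, 6]]) = (-4)(6) - (-17)(-3) = -75. (Direct check: I - K =
[[-5, 8, 7, 1],
 [0, -5, -9, -3],
 [3, 5, 11, 4],
 [0, 4, 6, 3]]
has determinant -75.) The finite-dimensional Fredholm alternative says: either (I - K) is invertible, or ker(I - K) ≠ {0} and then range(I - K) = ker((I - K)^*)^⊥, with dim ker(I - K) = dim ker((I - K)^*). Since det(I - K) ≠ 0, 1 is not an eigenvalue of K and ker(I - K) = {0}, so we are in the first case: for every y there is a unique x = (I - K)^(-1) y. (Explicitly, by the Woodbury identity, (I - U V^T)^(-1) = I + U (I_2 - G)^(-1) V^T.)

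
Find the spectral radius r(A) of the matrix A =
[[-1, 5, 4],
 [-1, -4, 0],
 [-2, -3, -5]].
r(A) ≈ 4.4883

The eigenvalues of A are the roots of its characteristic polynomial. With M = A (coefficients from the trace, the sum of principal 2x2 minors, and det A):
  p(λ) = det(λ I - M) = λ^3 + 10λ^2 + 42λ + 65.
No integer candidate from the rational root theorem (±divisors of 65) is a root, so the roots are irrational. The cubic discriminant is Δ = -2627 < 0, so there is one real root and a complex-conjugate pair. p(-4) = -7 and p(-3) = 2 have opposite signs, so a root lies in (-4, -3); Newton's method refines it to λ ≈ -3.2266. Dividing out (λ - (-3.2266)) leaves approximately λ^2 + 6.7734λ + 20.1448. For λ^2 + 6.7734λ + 20.1448 the discriminant is -34.7008. It is negative, so the remaining roots are the complex-conjugate pair λ ≈ -3.3867 ± 2.9454i. Their product equals the constant term, so |λ|^2 ≈ 20.1448 and |λ| ≈ 4.4883.
Thus the eigenvalues (to 4 decimals) are -3.2266 (modulus 3.2266); -3.3867 ± 2.9454i (modulus 4.4883). The spectral radius is the largest modulus: r(A) ≈ 4.4883. (Cross-check: r(A) ≤ ||A||_2 ≈ 9.032; equality holds whenever A is normal, though it can also hold for some non-normal A.)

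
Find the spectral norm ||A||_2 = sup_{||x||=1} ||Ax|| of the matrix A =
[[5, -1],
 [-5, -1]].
||A||_2 = sqrt(50) ≈ 7.0711 (= sqrt(largest eigenvalue of A^T A))

||A||_2 = sigma_max(A) = sqrt(lambda_max(A^T A)). Form the symmetric matrix M = A^T A =
[[50, 0],
 [0, 2]].
Its characteristic polynomial (trace, determinant of M give the coefficients) is
  p(λ) = det(λ I - M) = λ^2 - 52λ + 100.
For λ^2 - 52λ + 100 the discriminant is 2304. It is a perfect square (48^2), so the roots are rational: λ = (52 ± 48)/2 = 50, 2.
So the eigenvalues of A^T A are ≈ 2, 50 (all ≥ 0, as they must be for A^T A). The largest is λ_max = 50, hence ||A||_2 = sqrt(λ_max) = sqrt(50) ≈ 7.0711.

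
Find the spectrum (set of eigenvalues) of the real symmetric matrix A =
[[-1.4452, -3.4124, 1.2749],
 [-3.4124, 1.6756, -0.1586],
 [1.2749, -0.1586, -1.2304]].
sigma(A) ≈ {-4, -1, 4}

A is real symmetric, so its spectrum consists of real eigenvalues. Expanding the characteristic polynomial of the displayed matrix gives
  det(λ I - A) = p(λ) = λ^3 + (1)λ^2 + (-16)λ + (-16).
Solving p(λ) = 0 yields eigenvalues ≈ -4, -1, 4. (A is shown rounded to 4 decimals, so these recover the underlying integer eigenvalues to within that precision.)
Verification: the trace of A = -1 equals the sum of eigenvalues -1, and det(A) ≈ 15.9997 matches the eigenvalue product 16.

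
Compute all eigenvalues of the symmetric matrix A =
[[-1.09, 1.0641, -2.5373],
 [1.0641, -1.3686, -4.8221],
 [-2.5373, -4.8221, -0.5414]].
sigma(A) ≈ {-6, -2, 5}

A is real symmetric, so its spectrum consists of real eigenvalues. Expanding the characteristic polynomial of the displayed matrix gives
  det(λ I - A) = p(λ) = λ^3 + (3)λ^2 + (-28)λ + (-60).
Solving p(λ) = 0 yields eigenvalues ≈ -6, -2, 5. (A is shown rounded to 4 decimals, so these recover the underlying integer eigenvalues to within that precision.)
Verification: the trace of A = -3 equals the sum of eigenvalues -3, and det(A) ≈ 60.0004 matches the eigenvalue product 60.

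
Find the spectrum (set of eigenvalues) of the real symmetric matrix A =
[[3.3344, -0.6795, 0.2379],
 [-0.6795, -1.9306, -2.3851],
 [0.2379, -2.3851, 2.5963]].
sigma(A) ≈ {-3, 3, 4}

A is real symmetric, so its spectrum consists of real eigenvalues. Expanding the characteristic polynomial of the displayed matrix gives
  det(λ I - A) = p(λ) = λ^3 + (-4)λ^2 + (-9)λ + (36).
Solving p(λ) = 0 yields eigenvalues ≈ -3, 3, 4. (A is shown rounded to 4 decimals, so these recover the underlying integer eigenvalues to within that precision.)
Verification: the trace of A = 4 equals the sum of eigenvalues 4, and det(A) ≈ -36.0002 matches the eigenvalue product -36.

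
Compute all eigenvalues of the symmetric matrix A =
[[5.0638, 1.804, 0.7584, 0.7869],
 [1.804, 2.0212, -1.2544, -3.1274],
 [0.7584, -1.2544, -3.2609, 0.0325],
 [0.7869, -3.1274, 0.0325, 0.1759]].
sigma(A) ≈ {-4, -2, 4, 6}

A is real symmetric, so its spectrum consists of real eigenvalues. Expanding the characteristic polynomial of the displayed matrix gives
  det(λ I - A) = p(λ) = λ^4 + (-4)λ^3 + (-28)λ^2 + (63.9984)λ + (191.998).
Solving p(λ) = 0 yields eigenvalues ≈ -4, -2, 4, 6. (A is shown rounded to 4 decimals, so these recover the underlying integer eigenvalues to within that precision.)
Verification: the trace of A = 4 equals the sum of eigenvalues 4, and det(A) ≈ 191.9980 matches the eigenvalue product 192.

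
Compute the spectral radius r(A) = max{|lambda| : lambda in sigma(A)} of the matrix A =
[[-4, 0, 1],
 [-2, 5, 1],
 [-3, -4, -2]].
r(A) ≈ 4.5562

The eigenvalues of A are the roots of its characteristic polynomial. With M = A (coefficients from the trace, the sum of principal 2x2 minors, and det A):
  p(λ) = det(λ I - M) = λ^3 + λ^2 - 15λ - 47.
No integer candidate from the rational root theorem (±divisors of 47) is a root, so the roots are irrational. The cubic discriminant is Δ = -33040 < 0, so there is one real root and a complex-conjugate pair. p(4) = -27 and p(5) = 28 have opposite signs, so a root lies in (4, 5); Newton's method refines it to λ ≈ 4.5562. Dividing out (λ - (4.5562)) leaves approximately λ^2 + 5.5562λ + 10.3155. For λ^2 + 5.5562λ + 10.3155 the discriminant is -10.3904. It is negative, so the remaining roots are the complex-conjugate pair λ ≈ -2.7781 ± 1.6117i. Their product equals the constant term, so |λ|^2 ≈ 10.3155 and |λ| ≈ 3.2118.
Thus the eigenvalues (to 4 decimals) are 4.5562 (modulus 4.5562); -2.7781 ± 1.6117i (modulus 3.2118). The spectral radius is the largest modulus: r(A) ≈ 4.5562. (Cross-check: r(A) ≤ ||A||_2 ≈ 6.7467; equality holds whenever A is normal, though it can also hold for some non-normal A.)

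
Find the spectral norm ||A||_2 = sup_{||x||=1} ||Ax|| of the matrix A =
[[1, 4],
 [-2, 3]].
||A||_2 = sqrt((30 + sqrt(416))/2) ≈ 5.0198 (= sqrt(largest eigenvalue of A^T A))

||A||_2 = sigma_max(A) = sqrt(lambda_max(A^T A)). Form the symmetric matrix M = A^T A =
[[5, -2],
 [-2, 25]].
Its characteristic polynomial (trace, determinant of M give the coefficients) is
  p(λ) = det(λ I - M) = λ^2 - 30λ + 121.
For λ^2 - 30λ + 121 the discriminant is 416. It is nonnegative but not a perfect square, so the roots are real and irrational: λ = (30 ± sqrt(416))/2 ≈ 25.198, 4.802.
So the eigenvalues of A^T A are ≈ 4.802, 25.198 (all ≥ 0, as they must be for A^T A). The largest is λ_max = (30 + sqrt(416))/2 ≈ 25.198, hence ||A||_2 = sqrt(λ_max) = sqrt((30 + sqrt(416))/2) ≈ 5.0198.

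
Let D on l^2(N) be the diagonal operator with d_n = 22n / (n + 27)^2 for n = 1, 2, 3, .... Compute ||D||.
||D|| = 11/54 (attained at n = 27)

For D diagonal, ||D|| = sup_n |d_n|. Treat f(x) = 22x / (x + 27)^2 for real x > 0. By the quotient rule, f'(x) = 22(27 - x)/(x + 27)^3, which is positive for x < 27 and negative for x > 27. So f has a unique maximum at x = 27, and since 27 is a positive integer, the supremum over n ≥ 1 is attained at n = 27: d_27 = 22·27/(27 + 27)^2 = 22·27/2916 = 11/54. Hence ||D|| = 11/54.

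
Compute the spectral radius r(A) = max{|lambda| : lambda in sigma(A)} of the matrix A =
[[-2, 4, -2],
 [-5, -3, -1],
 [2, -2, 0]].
r(A) ≈ 4.7507

The eigenvalues of A are the roots of its characteristic polynomial. With M = A (coefficients from the trace, the sum of principal 2x2 minors, and det A):
  p(λ) = det(λ I - M) = λ^3 + 5λ^2 + 28λ + 36.
No integer candidate from the rational root theorem (±divisors of 36) is a root, so the roots are irrational. The cubic discriminant is Δ = -30480 < 0, so there is one real root and a complex-conjugate pair. p(-2) = -8 and p(-1) = 12 have opposite signs, so a root lies in (-2, -1); Newton's method refines it to λ ≈ -1.5951. Dividing out (λ - (-1.5951)) leaves approximately λ^2 + 3.4049λ + 22.5688. For λ^2 + 3.4049λ + 22.5688 the discriminant is -78.682. It is negative, so the remaining roots are the complex-conjugate pair λ ≈ -1.7024 ± 4.4351i. Their product equals the constant term, so |λ|^2 ≈ 22.5688 and |λ| ≈ 4.7507.
Thus the eigenvalues (to 4 decimals) are -1.5951 (modulus 1.5951); -1.7024 ± 4.4351i (modulus 4.7507). The spectral radius is the largest modulus: r(A) ≈ 4.7507. (Cross-check: r(A) ≤ ||A||_2 ≈ 6; equality holds whenever A is normal, though it can also hold for some non-normal A.)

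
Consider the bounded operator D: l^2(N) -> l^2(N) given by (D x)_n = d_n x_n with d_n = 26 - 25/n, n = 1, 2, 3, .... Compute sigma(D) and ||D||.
sigma(D) = {26 - 25/n : n ≥ 1} ∪ {26}; ||D|| = 26

A bounded diagonal operator on l^2 with diagonal entries d_n has spectrum equal to the closure of {d_n : n ≥ 1}: every d_n is an eigenvalue (with eigenvector e_n), so {d_n} ⊂ sigma(D); the spectrum is closed, so its closure is too; and for lambda not in the closure, (D - lambda I) has bounded inverse (the diagonal entries 1/(d_n - lambda) are bounded). For our sequence d_n = 26 - 25/n, n = 1, 2, 3, ...:
  - {d_n} = {26 - 25/n : n ≥ 1}; the only limit point is 26
  - closure = {26 - 25/n : n ≥ 1} ∪ {26}
For the norm: a diagonal operator has ||D|| = sup_n |d_n|. Here d_n = 26 - 25/n increases monotonically from d_1 = 1 toward 26, with all terms in [1, 26); so sup_n |d_n| = 26 (the supremum is the limit, not attained). So ||D|| = 26.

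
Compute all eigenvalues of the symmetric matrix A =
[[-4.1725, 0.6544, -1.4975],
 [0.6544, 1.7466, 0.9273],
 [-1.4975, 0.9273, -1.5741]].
sigma(A) ≈ {-5, -1, 2}

A is real symmetric, so its spectrum consists of real eigenvalues. Expanding the characteristic polynomial of the displayed matrix gives
  det(λ I - A) = p(λ) = λ^3 + (4)λ^2 + (-7)λ + (-10).
Solving p(λ) = 0 yields eigenvalues ≈ -5, -1, 2. (A is shown rounded to 4 decimals, so these recover the underlying integer eigenvalues to within that precision.)
Verification: the trace of A = -4 equals the sum of eigenvalues -4, and det(A) ≈ 9.9993 matches the eigenvalue product 10.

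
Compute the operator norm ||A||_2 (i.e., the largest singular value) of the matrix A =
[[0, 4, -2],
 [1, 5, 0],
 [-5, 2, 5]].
||A||_2 ≈ 7.4137 (= sqrt(largest eigenvalue of A^T A))

||A||_2 = sigma_max(A) = sqrt(lambda_max(A^T A)). Form the symmetric matrix M = A^T A =
[[26, -5, -25],
 [-5, 45, 2],
 [-25, 2, 29]].
Its characteristic polynomial (trace, sum of principal 2x2 minors, determinant of M give the coefficients) is
  p(λ) = det(λ I - M) = λ^3 - 100λ^2 + 2575λ - 5476.
No integer candidate from the rational root theorem (±divisors of 5476) is a root, so the roots are irrational. The cubic discriminant is Δ = 678434948 > 0, so there are three distinct real roots. p(2) = -718 and p(3) = 1376 have opposite signs, so a root lies in (2, 3); Newton's method refines it to λ ≈ 2.3331. p(42) = 362 and p(43) = -144 have opposite signs, so a root lies in (42, 43); Newton's method refines it to λ ≈ 42.704. p(54) = -562 and p(55) = 24 have opposite signs, so a root lies in (54, 55); Newton's method refines it to λ ≈ 54.9629. Check (Vieta): the three roots sum to 100, matching tr M = 100.
So the eigenvalues of A^T A are ≈ 2.3331, 42.704, 54.9629 (all ≥ 0, as they must be for A^T A). The largest is λ_max ≈ 54.9629, hence ||A||_2 = sqrt(λ_max) ≈ 7.4137.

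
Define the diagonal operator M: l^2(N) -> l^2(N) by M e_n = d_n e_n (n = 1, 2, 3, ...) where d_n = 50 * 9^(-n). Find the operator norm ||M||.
||M|| = 50/9 (attained at n = 1)

For M diagonal, ||M|| = sup_n |d_n|. The sequence d_n = 50 * 9^(-n) is positive and strictly decreasing (ratio 9^(-1) < 1), so the supremum is d_1 = 50/9. Hence ||M|| = 50/9.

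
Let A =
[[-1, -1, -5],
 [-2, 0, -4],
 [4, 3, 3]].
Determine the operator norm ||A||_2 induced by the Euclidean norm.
||A||_2 ≈ 8.3779 (= sqrt(largest eigenvalue of A^T A))

||A||_2 = sigma_max(A) = sqrt(lambda_max(A^T A)). Form the symmetric matrix M = A^T A =
[[21, 13, 25],
 [13, 10, 14],
 [25, 14, 50]].
Its characteristic polynomial (trace, sum of principal 2x2 minors, determinant of M give the coefficients) is
  p(λ) = det(λ I - M) = λ^3 - 81λ^2 + 770λ - 784.
No integer candidate from the rational root theorem (±divisors of 784) is a root, so the roots are irrational. The cubic discriminant is Δ = 1260855652 > 0, so there are three distinct real roots. p(1) = -94 and p(2) = 440 have opposite signs, so a root lies in (1, 2); Newton's method refines it to λ ≈ 1.157. p(9) = 314 and p(10) = -184 have opposite signs, so a root lies in (9, 10); Newton's method refines it to λ ≈ 9.6543. p(70) = -784 and p(71) = 3476 have opposite signs, so a root lies in (70, 71); Newton's method refines it to λ ≈ 70.1887. Check (Vieta): the three roots sum to 81, matching tr M = 81.
So the eigenvalues of A^T A are ≈ 1.157, 9.6543, 70.1887 (all ≥ 0, as they must be for A^T A). The largest is λ_max ≈ 70.1887, hence ||A||_2 = sqrt(λ_max) ≈ 8.3779.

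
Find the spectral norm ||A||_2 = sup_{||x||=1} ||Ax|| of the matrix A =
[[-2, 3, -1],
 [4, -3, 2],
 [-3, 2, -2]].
||A||_2 ≈ 7.6392 (= sqrt(largest eigenvalue of A^T A))

||A||_2 = sigma_max(A) = sqrt(lambda_max(A^T A)). Form the symmetric matrix M = A^T A =
[[29, -24, 16],
 [-24, 22, -13],
 [16, -13, 9]].
Its characteristic polynomial (trace, sum of principal 2x2 minors, determinant of M give the coefficients) is
  p(λ) = det(λ I - M) = λ^3 - 60λ^2 + 96λ - 9.
No integer candidate from the rational root theorem (±divisors of 9) is a root, so the roots are irrational. The cubic discriminant is Δ = 22793589 > 0, so there are three distinct real roots. p(0) = -9 and p(1) = 28 have opposite signs, so a root lies in (0, 1); Newton's method refines it to λ ≈ 0.1. p(1) = 28 and p(2) = -49 have opposite signs, so a root lies in (1, 2); Newton's method refines it to λ ≈ 1.5424. p(58) = -1169 and p(59) = 2174 have opposite signs, so a root lies in (58, 59); Newton's method refines it to λ ≈ 58.3576. Check (Vieta): the three roots sum to 60, matching tr M = 60.
So the eigenvalues of A^T A are ≈ 0.1, 1.5424, 58.3576 (all ≥ 0, as they must be for A^T A). The largest is λ_max ≈ 58.3576, hence ||A||_2 = sqrt(λ_max) ≈ 7.6392.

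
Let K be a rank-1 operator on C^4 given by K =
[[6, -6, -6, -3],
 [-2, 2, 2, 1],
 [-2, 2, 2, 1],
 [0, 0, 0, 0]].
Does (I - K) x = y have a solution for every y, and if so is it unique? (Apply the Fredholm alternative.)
(I - K) is invertible (det(I - K) = -9 ≠ 0), so for every y in C^4 the equation (I - K) x = y has a unique solution.

K has rank 1, so it is an outer product K = u v^T: every row of K is a multiple of one row vector. Reading off the entries, u = (-3, 1, 1, 0) and v = (-2, 2, 2, 1) (row i of K equals u_i·v^T). A rank-one matrix u v^T satisfies K u = u (v·u) and kills the (3)-dimensional subspace v^⊥, so its characteristic polynomial is lambda^3 (lambda - v·u) with v·u = tr K = 10. Hence the eigenvalues of I - K are 1 (multiplicity 3) and 1 - (10) = -9, so det(I - K) = -9. (Direct check: I - K =
[[-5, 6, 6, 3],
 [2, -1, -2, -1],
 [2, -2, -1, -1],
 [0, 0, 0, 1]]
has determinant -9.) The finite-dimensional Fredholm alternative says: either (I - K) is invertible, or ker(I - K) ≠ {0} and then range(I - K) = ker((I - K)^*)^⊥, with dim ker(I - K) = dim ker((I - K)^*). Since det(I - K) ≠ 0, 1 is not an eigenvalue of K and ker(I - K) = {0}, so we are in the first case: for every y there is a unique x = (I - K)^(-1) y. Explicitly, by the Sherman–Morrison formula, (I - u v^T)^(-1) = I + u v^T/(1 - v·u), i.e. (I - K)^(-1) = I + K/(-9).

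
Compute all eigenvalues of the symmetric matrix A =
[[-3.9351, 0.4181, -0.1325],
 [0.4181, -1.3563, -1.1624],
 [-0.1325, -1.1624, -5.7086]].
sigma(A) ≈ {-6, -4, -1}

A is real symmetric, so its spectrum consists of real eigenvalues. Expanding the characteristic polynomial of the displayed matrix gives
  det(λ I - A) = p(λ) = λ^3 + (11)λ^2 + (34)λ + (24).
Solving p(λ) = 0 yields eigenvalues ≈ -6, -4, -1. (A is shown rounded to 4 decimals, so these recover the underlying integer eigenvalues to within that precision.)
Verification: the trace of A = -11 equals the sum of eigenvalues -11, and det(A) ≈ -24.0003 matches the eigenvalue product -24.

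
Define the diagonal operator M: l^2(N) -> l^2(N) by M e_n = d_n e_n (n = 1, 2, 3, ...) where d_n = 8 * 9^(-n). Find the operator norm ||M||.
||M|| = 8/9 (attained at n = 1)

For M diagonal, ||M|| = sup_n |d_n|. The sequence d_n = 8 * 9^(-n) is positive and strictly decreasing (ratio 9^(-1) < 1), so the supremum is d_1 = 8/9. Hence ||M|| = 8/9.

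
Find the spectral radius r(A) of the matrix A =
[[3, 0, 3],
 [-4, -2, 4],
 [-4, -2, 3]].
r(A) ≈ 3.951

The eigenvalues of A are the roots of its characteristic polynomial. With M = A (coefficients from the trace, the sum of principal 2x2 minors, and det A):
  p(λ) = det(λ I - M) = λ^3 - 4λ^2 + 17λ - 6.
No integer candidate from the rational root theorem (±divisors of 6) is a root, so the roots are irrational. The cubic discriminant is Δ = -10192 < 0, so there is one real root and a complex-conjugate pair. p(0) = -6 and p(1) = 8 have opposite signs, so a root lies in (0, 1); Newton's method refines it to λ ≈ 0.3844. Dividing out (λ - (0.3844)) leaves approximately λ^2 - 3.6156λ + 15.6103. For λ^2 - 3.6156λ + 15.6103 the discriminant is -49.3683. It is negative, so the remaining roots are the complex-conjugate pair λ ≈ 1.8078 ± 3.5131i. Their product equals the constant term, so |λ|^2 ≈ 15.6103 and |λ| ≈ 3.951.
Thus the eigenvalues (to 4 decimals) are 0.3844 (modulus 0.3844); 1.8078 ± 3.5131i (modulus 3.951). The spectral radius is the largest modulus: r(A) ≈ 3.951. (Cross-check: r(A) ≤ ||A||_2 ≈ 8.0484; equality holds whenever A is normal, though it can also hold for some non-normal A.)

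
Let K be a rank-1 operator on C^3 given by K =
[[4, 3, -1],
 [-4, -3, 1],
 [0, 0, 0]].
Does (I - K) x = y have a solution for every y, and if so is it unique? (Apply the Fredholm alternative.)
(I - K) is singular (det(I - K) = 0, i.e. 1 ∈ sigma(K)). (I - K) x = y is solvable iff y ⊥ ker((I - K)^*) = span{(4, 3, -1)}, i.e. iff 4y_1 + 3y_2 - y_3 = 0. When solvable, the solutions are x = y + c·(1, -1, 0), c arbitrary (ker(I - K) = span{(1, -1, 0)}, dimension 1).

K has rank 1, so it is an outer product K = u v^T: every row of K is a multiple of one row vector. Reading off the entries, u = (1, -1, 0) and v = (4, 3, -1) (row i of K equals u_i·v^T). A rank-one matrix u v^T satisfies K u = u (v·u) and kills the (2)-dimensional subspace v^⊥, so its characteristic polynomial is lambda^2 (lambda - v·u) with v·u = tr K = 1. Hence the eigenvalues of I - K are 1 (multiplicity 2) and 1 - (1) = 0, so det(I - K) = 0. (Direct check: I - K =
[[-3, -3, 1],
 [4, 4, -1],
 [0, 0, 1]]
has determinant 0.) So 1 is an eigenvalue of K and (I - K) is not invertible. The finite-dimensional Fredholm alternative says: either (I - K) is invertible, or ker(I - K) ≠ {0} and then range(I - K) = ker((I - K)^*)^⊥, with dim ker(I - K) = dim ker((I - K)^*). We are in the second case, so we need both kernels. Kernel of I - K: (I - K) u = u - u (v·u) = u - u = 0, so ker(I - K) = span{u} = span{(1, -1, 0)} (it is exactly 1-dimensional because rank(I - K) = 2). Kernel of the adjoint: K is real, so (I - K)^* = I - K^T = I - v u^T, and (I - v u^T) v = v - v (u·v) = 0; hence ker((I - K)^*) = span{v} = span{(4, 3, -1)}. Therefore (I - K) x = y is solvable iff <y, v> = 0, i.e. iff 4y_1 + 3y_2 - y_3 = 0. When this holds, K y = u (v·y) = 0, so (I - K) y = y and x = y is a particular solution; the full solution set is the line x = y + c·u = y + c·(1, -1, 0), c ∈ C.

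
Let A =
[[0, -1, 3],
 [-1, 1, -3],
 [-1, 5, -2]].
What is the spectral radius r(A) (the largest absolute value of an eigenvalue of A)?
r(A) ≈ 3.8587

The eigenvalues of A are the roots of its characteristic polynomial. With M = A (coefficients from the trace, the sum of principal 2x2 minors, and det A):
  p(λ) = det(λ I - M) = λ^3 + λ^2 + 15λ + 13.
No integer candidate from the rational root theorem (±divisors of 13) is a root, so the roots are irrational. The cubic discriminant is Δ = -14380 < 0, so there is one real root and a complex-conjugate pair. p(-1) = -2 and p(0) = 13 have opposite signs, so a root lies in (-1, 0); Newton's method refines it to λ ≈ -0.8731. Dividing out (λ - (-0.8731)) leaves approximately λ^2 + 0.1269λ + 14.8892. For λ^2 + 0.1269λ + 14.8892 the discriminant is -59.5408. It is negative, so the remaining roots are the complex-conjugate pair λ ≈ -0.0634 ± 3.8581i. Their product equals the constant term, so |λ|^2 ≈ 14.8892 and |λ| ≈ 3.8587.
Thus the eigenvalues (to 4 decimals) are -0.8731 (modulus 0.8731); -0.0634 ± 3.8581i (modulus 3.8587). The spectral radius is the largest modulus: r(A) ≈ 3.8587. (Cross-check: r(A) ≤ ||A||_2 ≈ 6.497; equality holds whenever A is normal, though it can also hold for some non-normal A.)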